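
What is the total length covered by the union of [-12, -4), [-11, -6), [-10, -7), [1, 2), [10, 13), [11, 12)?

Merged: [-12, -4), [1, 2), [10, 13).
Lengths: 8 + 1 + 3 = 12.

12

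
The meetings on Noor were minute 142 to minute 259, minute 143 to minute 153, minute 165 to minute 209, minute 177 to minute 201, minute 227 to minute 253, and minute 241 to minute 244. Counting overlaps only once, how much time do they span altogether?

Merged: minute 142 to minute 259.
Length: 117 minutes.

117 minutes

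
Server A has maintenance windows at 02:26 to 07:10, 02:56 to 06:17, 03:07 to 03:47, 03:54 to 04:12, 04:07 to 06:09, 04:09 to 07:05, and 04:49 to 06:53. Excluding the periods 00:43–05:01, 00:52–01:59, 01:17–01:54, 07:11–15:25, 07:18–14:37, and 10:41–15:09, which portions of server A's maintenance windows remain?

05:01-07:10

A, merged: 02:26-07:10.
B, merged: 00:43-05:01, 07:11-15:25.
02:26-07:10 minus B → 05:01-07:10.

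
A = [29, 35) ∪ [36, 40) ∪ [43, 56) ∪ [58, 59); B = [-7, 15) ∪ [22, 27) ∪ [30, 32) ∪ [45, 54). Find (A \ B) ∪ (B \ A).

[-7, 15) ∪ [22, 27) ∪ [29, 30) ∪ [32, 35) ∪ [36, 40) ∪ [43, 45) ∪ [54, 56) ∪ [58, 59)

A but not B: [29, 30), [32, 35), [36, 40), [43, 45), [54, 56), [58, 59).
B but not A: [-7, 15), [22, 27).
Combining gives A △ B.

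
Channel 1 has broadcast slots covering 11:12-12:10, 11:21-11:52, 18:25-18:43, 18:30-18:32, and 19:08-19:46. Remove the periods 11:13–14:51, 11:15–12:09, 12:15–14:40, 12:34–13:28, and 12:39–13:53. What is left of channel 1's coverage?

First set merges to 11:12–12:10, 18:25–18:43, 19:08–19:46.
Second set merges to 11:13–14:51.
11:12–12:10 minus B → 11:12–11:13.
18:25–18:43: no B overlap → unchanged.
19:08–19:46: no B overlap → unchanged.

11:12–11:13, 18:25–18:43, 19:08–19:46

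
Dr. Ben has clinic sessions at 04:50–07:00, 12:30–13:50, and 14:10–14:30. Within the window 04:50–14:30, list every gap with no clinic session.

After merging, the occupied span is 04:50–07:00, 12:30–13:50, 14:10–14:30.
Gaps within 04:50–14:30: 07:00–12:30, 13:50–14:10.

07:00–12:30, 13:50–14:10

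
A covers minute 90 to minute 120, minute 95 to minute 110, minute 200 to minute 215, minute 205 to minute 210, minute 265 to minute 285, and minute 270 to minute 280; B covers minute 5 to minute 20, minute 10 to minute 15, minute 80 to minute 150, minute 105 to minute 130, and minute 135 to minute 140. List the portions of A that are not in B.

Merge the first list: minute 90 to minute 120, minute 200 to minute 215, minute 265 to minute 285.
Merge the second list: minute 5 to minute 20, minute 80 to minute 150.
minute 90 to minute 120: fully covered by B → removed.
minute 200 to minute 215: no B overlap → unchanged.
minute 265 to minute 285: no B overlap → unchanged.

minute 200 to minute 215, minute 265 to minute 285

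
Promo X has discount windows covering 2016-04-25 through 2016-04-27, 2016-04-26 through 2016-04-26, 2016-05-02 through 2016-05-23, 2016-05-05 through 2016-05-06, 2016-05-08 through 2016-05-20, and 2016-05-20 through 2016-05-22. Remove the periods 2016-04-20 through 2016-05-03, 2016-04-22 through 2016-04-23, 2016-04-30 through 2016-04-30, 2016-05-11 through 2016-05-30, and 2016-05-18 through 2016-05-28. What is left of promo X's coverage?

Merge the first list: 2016-04-25 through 2016-04-27, 2016-05-02 through 2016-05-23.
Merge the second list: 2016-04-20 through 2016-05-03, 2016-05-11 through 2016-05-30.
2016-04-25 through 2016-04-27: fully covered by B → removed.
2016-05-02 through 2016-05-23 minus B → 2016-05-04 through 2016-05-10.

2016-05-04 through 2016-05-10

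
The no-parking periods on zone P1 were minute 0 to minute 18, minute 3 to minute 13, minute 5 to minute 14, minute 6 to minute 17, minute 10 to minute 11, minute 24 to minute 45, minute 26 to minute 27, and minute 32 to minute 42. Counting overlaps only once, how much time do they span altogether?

39 minutes

Merged: minute 0 to minute 18, minute 24 to minute 45.
Lengths: 18 minutes + 21 minutes = 39 minutes.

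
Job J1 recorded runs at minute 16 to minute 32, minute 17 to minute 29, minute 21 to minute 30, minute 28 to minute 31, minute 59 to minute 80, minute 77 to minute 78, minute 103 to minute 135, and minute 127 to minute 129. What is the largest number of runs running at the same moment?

Walk the sorted start/end points keeping a running depth.
The depth first hits 4 at minute 28.

4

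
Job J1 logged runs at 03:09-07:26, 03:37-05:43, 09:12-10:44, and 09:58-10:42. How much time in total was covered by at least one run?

Merged: 03:09-07:26, 09:12-10:44.
Lengths: 4 h 17 min + 1 h 32 min = 5 h 49 min.

5 h 49 min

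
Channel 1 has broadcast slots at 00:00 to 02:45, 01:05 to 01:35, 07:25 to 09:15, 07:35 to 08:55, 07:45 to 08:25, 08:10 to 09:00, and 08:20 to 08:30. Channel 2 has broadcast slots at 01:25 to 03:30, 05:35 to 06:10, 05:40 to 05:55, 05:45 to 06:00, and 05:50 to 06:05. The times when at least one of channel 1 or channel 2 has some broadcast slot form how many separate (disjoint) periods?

3

Merge the first list: 00:00–02:45, 07:25–09:15.
Merge the second list: 01:25–03:30, 05:35–06:10.
A ∪ B = 00:00–03:30, 05:35–06:10, 07:25–09:15.
That is 3 disjoint pieces.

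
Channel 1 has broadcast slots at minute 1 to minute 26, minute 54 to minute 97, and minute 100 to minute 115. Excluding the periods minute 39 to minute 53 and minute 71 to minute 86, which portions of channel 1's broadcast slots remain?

minute 1 to minute 26, minute 54 to minute 71, minute 86 to minute 97, minute 100 to minute 115

minute 1 to minute 26: nothing removed.
minute 54 to minute 97 \ B = minute 54 to minute 71, minute 86 to minute 97.
minute 100 to minute 115: nothing removed.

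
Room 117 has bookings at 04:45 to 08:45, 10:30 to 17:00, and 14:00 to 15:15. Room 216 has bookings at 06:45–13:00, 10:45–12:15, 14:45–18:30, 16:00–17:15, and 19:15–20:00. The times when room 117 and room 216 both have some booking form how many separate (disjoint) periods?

3

A, merged: 04:45-08:45, 10:30-17:00.
B, merged: 06:45-13:00, 14:45-18:30, 19:15-20:00.
A ∩ B = 06:45-08:45, 10:30-13:00, 14:45-17:00.
That is 3 disjoint pieces.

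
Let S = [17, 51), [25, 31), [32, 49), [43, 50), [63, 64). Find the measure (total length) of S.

Merged: [17, 51), [63, 64).
Lengths: 34 + 1 = 35.

35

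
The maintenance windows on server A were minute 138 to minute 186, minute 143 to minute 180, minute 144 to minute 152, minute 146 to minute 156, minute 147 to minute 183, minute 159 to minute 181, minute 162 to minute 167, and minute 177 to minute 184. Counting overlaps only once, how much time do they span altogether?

Merged: minute 138 to minute 186.
Length: 48 minutes.

48 minutes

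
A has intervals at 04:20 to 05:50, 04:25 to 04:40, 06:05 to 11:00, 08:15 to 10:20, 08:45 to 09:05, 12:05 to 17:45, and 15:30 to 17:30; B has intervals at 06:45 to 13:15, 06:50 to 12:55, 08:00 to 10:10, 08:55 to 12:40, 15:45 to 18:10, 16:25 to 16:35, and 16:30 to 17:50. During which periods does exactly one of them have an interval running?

04:20–05:50, 06:05–06:45, 11:00–12:05, 13:15–15:45, 17:45–18:10

Merge the first list: 04:20–05:50, 06:05–11:00, 12:05–17:45.
Merge the second list: 06:45–13:15, 15:45–18:10.
A but not B: 04:20–05:50, 06:05–06:45, 13:15–15:45.
B but not A: 11:00–12:05, 17:45–18:10.
Combining gives A △ B.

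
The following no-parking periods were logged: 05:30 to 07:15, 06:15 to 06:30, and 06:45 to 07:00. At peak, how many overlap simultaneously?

2

At 06:15, 2 of the intervals are simultaneously active.
No point has more.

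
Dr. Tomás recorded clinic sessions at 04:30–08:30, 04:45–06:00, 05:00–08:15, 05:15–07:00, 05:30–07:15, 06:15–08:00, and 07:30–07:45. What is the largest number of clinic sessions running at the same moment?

Sweep endpoints in order; track running count of active intervals.
Peak of 5 reached at 05:30.

5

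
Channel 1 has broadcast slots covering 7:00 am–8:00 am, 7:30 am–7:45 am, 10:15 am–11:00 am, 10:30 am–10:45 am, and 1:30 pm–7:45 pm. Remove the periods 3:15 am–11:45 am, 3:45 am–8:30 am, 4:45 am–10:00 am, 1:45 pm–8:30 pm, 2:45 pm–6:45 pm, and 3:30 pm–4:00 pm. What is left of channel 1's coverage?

1:30 pm–1:45 pm

First set merges to 7:00 am–8:00 am, 10:15 am–11:00 am, 1:30 pm–7:45 pm.
Second set merges to 3:15 am–11:45 am, 1:45 pm–8:30 pm.
7:00 am–8:00 am: fully covered by B → removed.
10:15 am–11:00 am: fully covered by B → removed.
1:30 pm–7:45 pm minus B → 1:30 pm–1:45 pm.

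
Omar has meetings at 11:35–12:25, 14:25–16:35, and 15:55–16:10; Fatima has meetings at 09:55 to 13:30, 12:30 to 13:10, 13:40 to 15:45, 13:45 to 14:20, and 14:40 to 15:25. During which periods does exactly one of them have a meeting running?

09:55–11:35, 12:25–13:30, 13:40–14:25, 15:45–16:35

Merge the first list: 11:35–12:25, 14:25–16:35.
Merge the second list: 09:55–13:30, 13:40–15:45.
A \ B = 15:45–16:35.
B \ A = 09:55–11:35, 12:25–13:30, 13:40–14:25.
Union of the two gives the symmetric difference.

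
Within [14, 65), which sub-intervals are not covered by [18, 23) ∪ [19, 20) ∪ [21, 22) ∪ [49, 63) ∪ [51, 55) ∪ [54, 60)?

[14, 18) ∪ [23, 49) ∪ [63, 65)

Covered (merged): [18, 23), [49, 63).
Complement within [14, 65): [14, 18), [23, 49), [63, 65).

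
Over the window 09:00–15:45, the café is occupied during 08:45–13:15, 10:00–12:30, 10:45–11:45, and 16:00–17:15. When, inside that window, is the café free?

13:15–15:45

The merged coverage is 08:45–13:15, 16:00–17:15.
Uncovered inside 09:00–15:45: 13:15–15:45.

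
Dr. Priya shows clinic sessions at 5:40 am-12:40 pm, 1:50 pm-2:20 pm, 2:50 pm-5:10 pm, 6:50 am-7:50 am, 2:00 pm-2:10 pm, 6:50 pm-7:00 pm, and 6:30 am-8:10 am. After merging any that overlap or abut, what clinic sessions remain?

5:40 am–12:40 pm, 1:50 pm–2:20 pm, 2:50 pm–5:10 pm, 6:50 pm–7:00 pm

Sort by start: 5:40 am–12:40 pm, 6:30 am–8:10 am, 6:50 am–7:50 am, 1:50 pm–2:20 pm, 2:00 pm–2:10 pm, 2:50 pm–5:10 pm, 6:50 pm–7:00 pm.
6:30 am–8:10 am overlaps/touches 5:40 am–12:40 pm → extend to 5:40 am–12:40 pm.
6:50 am–7:50 am overlaps/touches 5:40 am–12:40 pm → extend to 5:40 am–12:40 pm.
1:50 pm–2:20 pm is disjoint → start new block.
2:00 pm–2:10 pm overlaps/touches 1:50 pm–2:20 pm → extend to 1:50 pm–2:20 pm.
2:50 pm–5:10 pm is disjoint → start new block.
6:50 pm–7:00 pm is disjoint → start new block.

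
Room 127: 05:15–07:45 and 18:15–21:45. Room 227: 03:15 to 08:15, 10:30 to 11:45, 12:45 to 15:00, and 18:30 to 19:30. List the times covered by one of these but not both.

A but not B: 18:15–18:30, 19:30–21:45.
B but not A: 03:15–05:15, 07:45–08:15, 10:30–11:45, 12:45–15:00.
Combining gives A △ B.

03:15–05:15, 07:45–08:15, 10:30–11:45, 12:45–15:00, 18:15–18:30, 19:30–21:45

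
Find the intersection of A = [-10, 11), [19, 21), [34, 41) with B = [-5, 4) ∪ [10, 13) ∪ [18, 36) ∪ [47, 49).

[-5, 4) ∪ [10, 11) ∪ [19, 21) ∪ [34, 36)

[-10, 11) ∩ B → [-5, 4), [10, 11).
[19, 21) ∩ B → [19, 21).
[34, 41) ∩ B → [34, 36).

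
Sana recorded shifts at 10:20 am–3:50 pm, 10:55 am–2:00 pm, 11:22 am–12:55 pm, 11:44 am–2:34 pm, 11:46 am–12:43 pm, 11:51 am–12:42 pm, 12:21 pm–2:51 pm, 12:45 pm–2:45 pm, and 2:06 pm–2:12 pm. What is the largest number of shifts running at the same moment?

Walk the sorted start/end points keeping a running depth.
The depth first hits 7 at 12:21 pm.

7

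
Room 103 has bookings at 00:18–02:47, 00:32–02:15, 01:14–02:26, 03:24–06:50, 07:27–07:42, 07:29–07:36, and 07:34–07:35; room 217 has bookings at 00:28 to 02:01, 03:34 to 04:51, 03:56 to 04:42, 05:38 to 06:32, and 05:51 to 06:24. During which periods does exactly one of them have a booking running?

First set merges to 00:18-02:47, 03:24-06:50, 07:27-07:42.
Second set merges to 00:28-02:01, 03:34-04:51, 05:38-06:32.
A but not B: 00:18-00:28, 02:01-02:47, 03:24-03:34, 04:51-05:38, 06:32-06:50, 07:27-07:42.
B but not A: none.
Combining gives A △ B.

00:18-00:28, 02:01-02:47, 03:24-03:34, 04:51-05:38, 06:32-06:50, 07:27-07:42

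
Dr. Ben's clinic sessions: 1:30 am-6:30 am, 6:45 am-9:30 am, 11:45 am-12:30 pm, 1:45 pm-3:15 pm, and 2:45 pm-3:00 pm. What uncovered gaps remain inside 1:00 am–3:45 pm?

After merging, the occupied span is 1:30 am–6:30 am, 6:45 am–9:30 am, 11:45 am–12:30 pm, 1:45 pm–3:15 pm.
Uncovered inside 1:00 am–3:45 pm: 1:00 am–1:30 am, 6:30 am–6:45 am, 9:30 am–11:45 am, 12:30 pm–1:45 pm, 3:15 pm–3:45 pm.

1:00 am–1:30 am, 6:30 am–6:45 am, 9:30 am–11:45 am, 12:30 pm–1:45 pm, 3:15 pm–3:45 pm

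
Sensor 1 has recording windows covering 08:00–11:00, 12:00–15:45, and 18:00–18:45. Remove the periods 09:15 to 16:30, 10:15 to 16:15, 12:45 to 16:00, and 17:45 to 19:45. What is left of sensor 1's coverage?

08:00–09:15

B, merged: 09:15–16:30, 17:45–19:45.
08:00–11:00 minus B → 08:00–09:15.
12:00–15:45: fully covered by B → removed.
18:00–18:45: fully covered by B → removed.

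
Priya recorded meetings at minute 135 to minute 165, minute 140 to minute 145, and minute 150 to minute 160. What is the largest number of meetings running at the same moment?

2

At minute 140, 2 of the intervals are simultaneously active.
No point has more.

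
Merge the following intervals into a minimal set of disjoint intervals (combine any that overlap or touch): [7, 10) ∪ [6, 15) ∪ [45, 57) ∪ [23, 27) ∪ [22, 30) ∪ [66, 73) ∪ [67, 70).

[6, 15) ∪ [22, 30) ∪ [45, 57) ∪ [66, 73)

Sort by start: [6, 15), [7, 10), [22, 30), [23, 27), [45, 57), [66, 73), [67, 70).
[7, 10) overlaps/touches [6, 15) → extend to [6, 15).
[22, 30) is disjoint → start new block.
[23, 27) overlaps/touches [22, 30) → extend to [22, 30).
[45, 57) is disjoint → start new block.
[66, 73) is disjoint → start new block.
[67, 70) overlaps/touches [66, 73) → extend to [66, 73).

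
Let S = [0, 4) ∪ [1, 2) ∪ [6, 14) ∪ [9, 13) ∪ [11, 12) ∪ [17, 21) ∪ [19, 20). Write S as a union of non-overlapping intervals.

[1, 2) overlaps/touches [0, 4) → extend to [0, 4).
[6, 14) is disjoint → start new block.
[9, 13) overlaps/touches [6, 14) → extend to [6, 14).
[11, 12) overlaps/touches [6, 14) → extend to [6, 14).
[17, 21) is disjoint → start new block.
[19, 20) overlaps/touches [17, 21) → extend to [17, 21).

[0, 4) ∪ [6, 14) ∪ [17, 21)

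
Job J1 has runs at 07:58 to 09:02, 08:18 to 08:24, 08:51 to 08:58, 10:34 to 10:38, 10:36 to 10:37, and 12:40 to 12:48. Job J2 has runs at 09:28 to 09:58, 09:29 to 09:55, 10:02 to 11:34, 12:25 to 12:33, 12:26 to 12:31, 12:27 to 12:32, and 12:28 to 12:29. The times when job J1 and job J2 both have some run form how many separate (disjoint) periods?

1

A, merged: 07:58–09:02, 10:34–10:38, 12:40–12:48.
B, merged: 09:28–09:58, 10:02–11:34, 12:25–12:33.
A ∩ B = 10:34–10:38.
That is 1 disjoint piece.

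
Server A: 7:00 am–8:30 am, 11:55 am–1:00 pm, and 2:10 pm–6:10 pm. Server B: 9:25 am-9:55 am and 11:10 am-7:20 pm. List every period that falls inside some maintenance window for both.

11:55 am–1:00 pm, 2:10 pm–6:10 pm

7:00 am–8:30 am meets no B interval.
11:55 am–1:00 pm ∩ B → 11:55 am–1:00 pm.
2:10 pm–6:10 pm ∩ B → 2:10 pm–6:10 pm.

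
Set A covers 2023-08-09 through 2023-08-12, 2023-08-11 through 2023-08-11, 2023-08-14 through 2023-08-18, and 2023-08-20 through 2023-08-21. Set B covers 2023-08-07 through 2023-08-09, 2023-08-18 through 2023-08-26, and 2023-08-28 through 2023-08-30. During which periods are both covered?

A, merged: 2023-08-09 through 2023-08-12, 2023-08-14 through 2023-08-18, 2023-08-20 through 2023-08-21.
2023-08-09 through 2023-08-12 ∩ B → 2023-08-09 through 2023-08-09.
2023-08-14 through 2023-08-18 ∩ B → 2023-08-18 through 2023-08-18.
2023-08-20 through 2023-08-21 ∩ B → 2023-08-20 through 2023-08-21.

2023-08-09 through 2023-08-09, 2023-08-18 through 2023-08-18, 2023-08-20 through 2023-08-21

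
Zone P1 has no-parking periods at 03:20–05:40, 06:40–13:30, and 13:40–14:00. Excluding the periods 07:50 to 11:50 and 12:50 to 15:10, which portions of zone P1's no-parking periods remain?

03:20-05:40 is untouched.
06:40-13:30 with B removed leaves 06:40-07:50, 11:50-12:50.
13:40-14:00 lies entirely inside B → drops out.

03:20-05:40, 06:40-07:50, 11:50-12:50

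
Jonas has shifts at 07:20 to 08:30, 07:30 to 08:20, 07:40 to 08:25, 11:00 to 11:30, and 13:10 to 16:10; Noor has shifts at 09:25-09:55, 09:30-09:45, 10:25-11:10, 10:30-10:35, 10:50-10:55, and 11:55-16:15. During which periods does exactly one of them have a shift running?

Merge the first list: 07:20–08:30, 11:00–11:30, 13:10–16:10.
Merge the second list: 09:25–09:55, 10:25–11:10, 11:55–16:15.
A but not B: 07:20–08:30, 11:10–11:30.
B but not A: 09:25–09:55, 10:25–11:00, 11:55–13:10, 16:10–16:15.
Combining gives A △ B.

07:20–08:30, 09:25–09:55, 10:25–11:00, 11:10–11:30, 11:55–13:10, 16:10–16:15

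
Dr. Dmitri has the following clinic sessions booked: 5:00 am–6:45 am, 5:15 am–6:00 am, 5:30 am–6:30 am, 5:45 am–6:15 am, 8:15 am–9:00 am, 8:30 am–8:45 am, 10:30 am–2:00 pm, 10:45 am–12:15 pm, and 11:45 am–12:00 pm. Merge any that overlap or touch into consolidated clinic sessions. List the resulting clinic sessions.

5:00 am–6:45 am, 8:15 am–9:00 am, 10:30 am–2:00 pm

5:15 am–6:00 am overlaps/touches 5:00 am–6:45 am → extend to 5:00 am–6:45 am.
5:30 am–6:30 am overlaps/touches 5:00 am–6:45 am → extend to 5:00 am–6:45 am.
5:45 am–6:15 am overlaps/touches 5:00 am–6:45 am → extend to 5:00 am–6:45 am.
8:15 am–9:00 am is disjoint → start new block.
8:30 am–8:45 am overlaps/touches 8:15 am–9:00 am → extend to 8:15 am–9:00 am.
10:30 am–2:00 pm is disjoint → start new block.
10:45 am–12:15 pm overlaps/touches 10:30 am–2:00 pm → extend to 10:30 am–2:00 pm.
11:45 am–12:00 pm overlaps/touches 10:30 am–2:00 pm → extend to 10:30 am–2:00 pm.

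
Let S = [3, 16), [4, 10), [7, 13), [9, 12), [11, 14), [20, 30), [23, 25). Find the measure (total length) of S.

23

Merged: [3, 16), [20, 30).
Lengths: 13 + 10 = 23.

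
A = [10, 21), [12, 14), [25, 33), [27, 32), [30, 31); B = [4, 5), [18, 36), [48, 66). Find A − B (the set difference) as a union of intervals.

Merge the first list: [10, 21), [25, 33).
[10, 21) minus B → [10, 18).
[25, 33): fully covered by B → removed.

[10, 18)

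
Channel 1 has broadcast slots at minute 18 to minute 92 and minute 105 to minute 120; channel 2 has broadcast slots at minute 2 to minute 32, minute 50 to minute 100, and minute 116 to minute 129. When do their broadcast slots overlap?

minute 18 to minute 92 ∩ B → minute 18 to minute 32, minute 50 to minute 92.
minute 105 to minute 120 ∩ B → minute 116 to minute 120.

minute 18 to minute 32, minute 50 to minute 92, minute 116 to minute 120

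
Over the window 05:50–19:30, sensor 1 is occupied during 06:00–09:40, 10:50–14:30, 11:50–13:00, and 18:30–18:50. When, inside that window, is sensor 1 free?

After merging, the occupied span is 06:00–09:40, 10:50–14:30, 18:30–18:50.
Complement within 05:50–19:30: 05:50–06:00, 09:40–10:50, 14:30–18:30, 18:50–19:30.

05:50–06:00, 09:40–10:50, 14:30–18:30, 18:50–19:30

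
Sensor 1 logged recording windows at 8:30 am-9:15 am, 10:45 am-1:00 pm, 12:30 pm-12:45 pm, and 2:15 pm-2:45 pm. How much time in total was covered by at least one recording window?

3 h 30 min

Merged: 8:30 am–9:15 am, 10:45 am–1:00 pm, 2:15 pm–2:45 pm.
Lengths: 45 min + 2 h 15 min + 30 min = 3 h 30 min.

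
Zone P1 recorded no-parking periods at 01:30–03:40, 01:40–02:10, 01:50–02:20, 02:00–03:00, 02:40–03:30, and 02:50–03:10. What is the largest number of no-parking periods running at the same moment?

4

Walk the sorted start/end points keeping a running depth.
The depth first hits 4 at 02:00.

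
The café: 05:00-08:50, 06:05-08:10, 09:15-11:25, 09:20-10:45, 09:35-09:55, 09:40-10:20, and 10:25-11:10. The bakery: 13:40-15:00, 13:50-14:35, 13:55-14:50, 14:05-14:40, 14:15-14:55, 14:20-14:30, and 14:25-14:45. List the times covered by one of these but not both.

05:00–08:50, 09:15–11:25, 13:40–15:00

Merge the first list: 05:00–08:50, 09:15–11:25.
Merge the second list: 13:40–15:00.
A but not B: 05:00–08:50, 09:15–11:25.
B but not A: 13:40–15:00.
Combining gives A △ B.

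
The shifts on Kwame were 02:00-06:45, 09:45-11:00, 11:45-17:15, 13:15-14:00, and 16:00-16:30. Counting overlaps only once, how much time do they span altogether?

11 h 30 min

Merged: 02:00-06:45, 09:45-11:00, 11:45-17:15.
Lengths: 4 h 45 min + 1 h 15 min + 5 h 30 min = 11 h 30 min.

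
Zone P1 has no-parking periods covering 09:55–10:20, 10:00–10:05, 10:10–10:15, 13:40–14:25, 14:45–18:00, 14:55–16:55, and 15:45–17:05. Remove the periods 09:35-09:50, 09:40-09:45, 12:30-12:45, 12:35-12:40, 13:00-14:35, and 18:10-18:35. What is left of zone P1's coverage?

A, merged: 09:55-10:20, 13:40-14:25, 14:45-18:00.
B, merged: 09:35-09:50, 12:30-12:45, 13:00-14:35, 18:10-18:35.
09:55-10:20: nothing removed.
13:40-14:25: entirely removed.
14:45-18:00: nothing removed.

09:55-10:20, 14:45-18:00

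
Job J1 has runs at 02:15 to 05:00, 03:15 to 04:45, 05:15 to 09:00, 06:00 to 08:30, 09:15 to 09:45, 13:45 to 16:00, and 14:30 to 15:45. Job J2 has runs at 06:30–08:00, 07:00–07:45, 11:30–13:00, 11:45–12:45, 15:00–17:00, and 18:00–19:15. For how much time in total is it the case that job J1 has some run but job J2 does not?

A, merged: 02:15-05:00, 05:15-09:00, 09:15-09:45, 13:45-16:00.
B, merged: 06:30-08:00, 11:30-13:00, 15:00-17:00, 18:00-19:15.
A \ B = 02:15-05:00, 05:15-06:30, 08:00-09:00, 09:15-09:45, 13:45-15:00.
Total: 2 h 45 min + 1 h 15 min + 1 h + 30 min + 1 h 15 min = 6 h 45 min.

6 h 45 min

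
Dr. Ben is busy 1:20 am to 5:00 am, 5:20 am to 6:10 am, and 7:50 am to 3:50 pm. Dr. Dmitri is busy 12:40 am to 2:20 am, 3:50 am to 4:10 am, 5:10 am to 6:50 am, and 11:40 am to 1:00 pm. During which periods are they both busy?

1:20 am-2:20 am, 3:50 am-4:10 am, 5:20 am-6:10 am, 11:40 am-1:00 pm

1:20 am-5:00 am ∩ B → 1:20 am-2:20 am, 3:50 am-4:10 am.
5:20 am-6:10 am ∩ B → 5:20 am-6:10 am.
7:50 am-3:50 pm ∩ B → 11:40 am-1:00 pm.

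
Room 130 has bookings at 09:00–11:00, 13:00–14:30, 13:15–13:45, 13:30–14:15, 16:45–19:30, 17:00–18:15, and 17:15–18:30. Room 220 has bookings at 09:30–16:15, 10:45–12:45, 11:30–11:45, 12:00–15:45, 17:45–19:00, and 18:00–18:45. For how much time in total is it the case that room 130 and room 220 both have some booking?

Merge the first list: 09:00-11:00, 13:00-14:30, 16:45-19:30.
Merge the second list: 09:30-16:15, 17:45-19:00.
A ∩ B = 09:30-11:00, 13:00-14:30, 17:45-19:00.
Total: 1 h 30 min + 1 h 30 min + 1 h 15 min = 4 h 15 min.

4 h 15 min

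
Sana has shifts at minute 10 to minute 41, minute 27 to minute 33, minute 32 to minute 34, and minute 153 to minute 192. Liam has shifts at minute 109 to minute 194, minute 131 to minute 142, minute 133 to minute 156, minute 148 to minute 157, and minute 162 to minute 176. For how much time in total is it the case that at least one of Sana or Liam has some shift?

A, merged: minute 10 to minute 41, minute 153 to minute 192.
B, merged: minute 109 to minute 194.
A ∪ B = minute 10 to minute 41, minute 109 to minute 194.
Total: 31 minutes + 85 minutes = 116 minutes.

116 minutes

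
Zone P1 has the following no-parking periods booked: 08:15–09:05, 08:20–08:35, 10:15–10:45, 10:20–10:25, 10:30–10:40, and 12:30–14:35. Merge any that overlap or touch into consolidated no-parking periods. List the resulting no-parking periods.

08:20-08:35 overlaps/touches 08:15-09:05 → extend to 08:15-09:05.
10:15-10:45 is disjoint → start new block.
10:20-10:25 overlaps/touches 10:15-10:45 → extend to 10:15-10:45.
10:30-10:40 overlaps/touches 10:15-10:45 → extend to 10:15-10:45.
12:30-14:35 is disjoint → start new block.

08:15-09:05, 10:15-10:45, 12:30-14:35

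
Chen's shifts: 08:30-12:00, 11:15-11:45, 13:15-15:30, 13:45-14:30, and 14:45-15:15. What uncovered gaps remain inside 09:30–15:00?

After merging, the occupied span is 08:30–12:00, 13:15–15:30.
Uncovered inside 09:30–15:00: 12:00–13:15.

12:00–13:15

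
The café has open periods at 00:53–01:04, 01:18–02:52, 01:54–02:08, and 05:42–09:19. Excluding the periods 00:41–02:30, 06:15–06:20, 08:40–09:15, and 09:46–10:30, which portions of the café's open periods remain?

02:30–02:52, 05:42–06:15, 06:20–08:40, 09:15–09:19

A, merged: 00:53–01:04, 01:18–02:52, 05:42–09:19.
00:53–01:04: entirely removed.
01:18–02:52 \ B = 02:30–02:52.
05:42–09:19 \ B = 05:42–06:15, 06:20–08:40, 09:15–09:19.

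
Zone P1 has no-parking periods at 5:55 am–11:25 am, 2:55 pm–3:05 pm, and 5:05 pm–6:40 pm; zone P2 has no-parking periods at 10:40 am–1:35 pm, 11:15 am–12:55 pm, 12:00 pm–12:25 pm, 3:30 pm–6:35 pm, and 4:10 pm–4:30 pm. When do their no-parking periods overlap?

10:40 am–11:25 am, 5:05 pm–6:35 pm

B, merged: 10:40 am–1:35 pm, 3:30 pm–6:35 pm.
5:55 am–11:25 am meets the second set on 10:40 am–11:25 am.
2:55 pm–3:05 pm: no overlap with the second set.
5:05 pm–6:40 pm meets the second set on 5:05 pm–6:35 pm.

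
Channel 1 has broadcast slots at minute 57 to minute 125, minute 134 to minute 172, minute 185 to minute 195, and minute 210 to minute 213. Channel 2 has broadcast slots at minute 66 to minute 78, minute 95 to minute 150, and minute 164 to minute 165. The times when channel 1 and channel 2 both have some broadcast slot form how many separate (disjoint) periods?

4

A ∩ B = minute 66 to minute 78, minute 95 to minute 125, minute 134 to minute 150, minute 164 to minute 165.
That is 4 disjoint pieces.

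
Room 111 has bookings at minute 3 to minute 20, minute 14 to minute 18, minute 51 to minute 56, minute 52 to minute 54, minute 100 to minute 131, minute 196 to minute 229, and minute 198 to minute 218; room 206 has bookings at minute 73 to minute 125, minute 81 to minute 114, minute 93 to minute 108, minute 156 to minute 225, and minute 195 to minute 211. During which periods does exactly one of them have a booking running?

Merge the first list: minute 3 to minute 20, minute 51 to minute 56, minute 100 to minute 131, minute 196 to minute 229.
Merge the second list: minute 73 to minute 125, minute 156 to minute 225.
A but not B: minute 3 to minute 20, minute 51 to minute 56, minute 125 to minute 131, minute 225 to minute 229.
B but not A: minute 73 to minute 100, minute 156 to minute 196.
Combining gives A △ B.

minute 3 to minute 20, minute 51 to minute 56, minute 73 to minute 100, minute 125 to minute 131, minute 156 to minute 196, minute 225 to minute 229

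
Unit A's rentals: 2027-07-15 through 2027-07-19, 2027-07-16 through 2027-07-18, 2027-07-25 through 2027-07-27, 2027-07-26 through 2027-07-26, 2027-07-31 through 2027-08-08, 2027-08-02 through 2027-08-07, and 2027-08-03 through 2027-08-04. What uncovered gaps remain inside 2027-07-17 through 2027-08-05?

After merging, the occupied span is 2027-07-15 through 2027-07-19, 2027-07-25 through 2027-07-27, 2027-07-31 through 2027-08-08.
Gaps within 2027-07-17 through 2027-08-05: 2027-07-20 through 2027-07-24, 2027-07-28 through 2027-07-30.

2027-07-20 through 2027-07-24, 2027-07-28 through 2027-07-30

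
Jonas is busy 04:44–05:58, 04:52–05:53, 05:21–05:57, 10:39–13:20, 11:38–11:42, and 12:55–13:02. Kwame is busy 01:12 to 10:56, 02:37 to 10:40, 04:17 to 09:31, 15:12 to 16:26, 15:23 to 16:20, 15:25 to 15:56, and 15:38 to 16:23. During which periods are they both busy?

04:44–05:58, 10:39–10:56

Merge the first list: 04:44–05:58, 10:39–13:20.
Merge the second list: 01:12–10:56, 15:12–16:26.
04:44–05:58 ∩ B → 04:44–05:58.
10:39–13:20 ∩ B → 10:39–10:56.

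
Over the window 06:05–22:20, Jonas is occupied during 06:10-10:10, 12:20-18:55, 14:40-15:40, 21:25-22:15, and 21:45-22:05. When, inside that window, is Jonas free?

The merged coverage is 06:10–10:10, 12:20–18:55, 21:25–22:15.
Complement within 06:05–22:20: 06:05–06:10, 10:10–12:20, 18:55–21:25, 22:15–22:20.

06:05–06:10, 10:10–12:20, 18:55–21:25, 22:15–22:20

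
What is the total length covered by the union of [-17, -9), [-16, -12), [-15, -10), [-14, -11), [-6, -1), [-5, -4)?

13

Merged: [-17, -9), [-6, -1).
Lengths: 8 + 5 = 13.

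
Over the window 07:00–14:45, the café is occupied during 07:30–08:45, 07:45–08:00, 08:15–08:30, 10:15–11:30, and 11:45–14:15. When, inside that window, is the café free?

The merged coverage is 07:30-08:45, 10:15-11:30, 11:45-14:15.
Uncovered inside 07:00-14:45: 07:00-07:30, 08:45-10:15, 11:30-11:45, 14:15-14:45.

07:00-07:30, 08:45-10:15, 11:30-11:45, 14:15-14:45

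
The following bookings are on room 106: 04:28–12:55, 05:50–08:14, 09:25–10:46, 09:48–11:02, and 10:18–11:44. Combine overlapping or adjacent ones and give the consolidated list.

04:28-12:55

05:50-08:14 overlaps/touches 04:28-12:55 → extend to 04:28-12:55.
09:25-10:46 overlaps/touches 04:28-12:55 → extend to 04:28-12:55.
09:48-11:02 overlaps/touches 04:28-12:55 → extend to 04:28-12:55.
10:18-11:44 overlaps/touches 04:28-12:55 → extend to 04:28-12:55.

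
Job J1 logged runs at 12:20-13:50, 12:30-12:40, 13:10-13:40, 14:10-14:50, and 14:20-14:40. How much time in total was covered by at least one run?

Merged: 12:20–13:50, 14:10–14:50.
Lengths: 1 h 30 min + 40 min = 2 h 10 min.

2 h 10 min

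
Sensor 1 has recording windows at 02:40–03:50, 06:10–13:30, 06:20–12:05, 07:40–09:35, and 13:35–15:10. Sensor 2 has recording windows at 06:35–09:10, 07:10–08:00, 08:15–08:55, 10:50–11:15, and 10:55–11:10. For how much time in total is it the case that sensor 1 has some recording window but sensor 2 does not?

7 h 5 min

Merge the first list: 02:40-03:50, 06:10-13:30, 13:35-15:10.
Merge the second list: 06:35-09:10, 10:50-11:15.
A \ B = 02:40-03:50, 06:10-06:35, 09:10-10:50, 11:15-13:30, 13:35-15:10.
Total: 1 h 10 min + 25 min + 1 h 40 min + 2 h 15 min + 1 h 35 min = 7 h 5 min.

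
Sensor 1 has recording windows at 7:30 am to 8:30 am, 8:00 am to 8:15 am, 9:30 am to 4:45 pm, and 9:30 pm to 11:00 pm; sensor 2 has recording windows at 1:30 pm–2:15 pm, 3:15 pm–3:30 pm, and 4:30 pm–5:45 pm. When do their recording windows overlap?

1:30 pm–2:15 pm, 3:15 pm–3:30 pm, 4:30 pm–4:45 pm

First set merges to 7:30 am–8:30 am, 9:30 am–4:45 pm, 9:30 pm–11:00 pm.
7:30 am–8:30 am: no overlap with the second set.
9:30 am–4:45 pm meets the second set on 1:30 pm–2:15 pm, 3:15 pm–3:30 pm, 4:30 pm–4:45 pm.
9:30 pm–11:00 pm: no overlap with the second set.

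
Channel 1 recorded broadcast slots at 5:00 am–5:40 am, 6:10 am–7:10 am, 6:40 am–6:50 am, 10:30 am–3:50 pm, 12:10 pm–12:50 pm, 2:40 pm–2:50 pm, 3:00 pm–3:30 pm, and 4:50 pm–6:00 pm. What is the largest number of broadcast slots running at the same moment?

At 6:40 am, 2 of the intervals are simultaneously active.
No point has more.

2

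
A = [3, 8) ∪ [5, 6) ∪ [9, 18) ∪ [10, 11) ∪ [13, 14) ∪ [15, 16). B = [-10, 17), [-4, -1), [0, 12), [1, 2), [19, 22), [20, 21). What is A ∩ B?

A, merged: [3, 8), [9, 18).
B, merged: [-10, 17), [19, 22).
[3, 8) ∩ B → [3, 8).
[9, 18) ∩ B → [9, 17).

[3, 8) ∪ [9, 17)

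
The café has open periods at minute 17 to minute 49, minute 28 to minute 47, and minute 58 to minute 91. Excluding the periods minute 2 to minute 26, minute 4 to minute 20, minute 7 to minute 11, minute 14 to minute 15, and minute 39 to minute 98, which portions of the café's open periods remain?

minute 26 to minute 39

First set merges to minute 17 to minute 49, minute 58 to minute 91.
Second set merges to minute 2 to minute 26, minute 39 to minute 98.
minute 17 to minute 49 minus B → minute 26 to minute 39.
minute 58 to minute 91: fully covered by B → removed.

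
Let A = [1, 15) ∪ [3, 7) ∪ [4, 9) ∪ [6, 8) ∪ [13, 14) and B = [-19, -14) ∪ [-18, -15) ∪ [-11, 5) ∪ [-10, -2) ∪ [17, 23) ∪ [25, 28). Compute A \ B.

[5, 15)

Merge the first list: [1, 15).
Merge the second list: [-19, -14), [-11, 5), [17, 23), [25, 28).
[1, 15) minus B → [5, 15).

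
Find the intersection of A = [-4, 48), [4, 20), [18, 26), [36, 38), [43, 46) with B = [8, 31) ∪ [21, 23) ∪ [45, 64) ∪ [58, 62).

[8, 31) ∪ [45, 48)

First set merges to [-4, 48).
Second set merges to [8, 31), [45, 64).
[-4, 48) ∩ B → [8, 31), [45, 48).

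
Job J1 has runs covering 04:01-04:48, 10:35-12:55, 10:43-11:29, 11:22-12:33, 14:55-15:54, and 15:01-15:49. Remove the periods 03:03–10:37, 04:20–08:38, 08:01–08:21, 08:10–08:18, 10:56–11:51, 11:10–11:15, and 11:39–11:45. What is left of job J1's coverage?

Merge the first list: 04:01-04:48, 10:35-12:55, 14:55-15:54.
Merge the second list: 03:03-10:37, 10:56-11:51.
04:01-04:48 lies entirely inside B → drops out.
10:35-12:55 with B removed leaves 10:37-10:56, 11:51-12:55.
14:55-15:54 is untouched.

10:37-10:56, 11:51-12:55, 14:55-15:54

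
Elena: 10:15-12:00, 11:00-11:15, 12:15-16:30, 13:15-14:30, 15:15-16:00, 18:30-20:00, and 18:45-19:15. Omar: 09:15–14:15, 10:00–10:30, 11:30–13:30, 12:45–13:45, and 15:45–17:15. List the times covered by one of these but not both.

09:15-10:15, 12:00-12:15, 14:15-15:45, 16:30-17:15, 18:30-20:00

First set merges to 10:15-12:00, 12:15-16:30, 18:30-20:00.
Second set merges to 09:15-14:15, 15:45-17:15.
A \ B = 14:15-15:45, 18:30-20:00.
B \ A = 09:15-10:15, 12:00-12:15, 16:30-17:15.
Union of the two gives the symmetric difference.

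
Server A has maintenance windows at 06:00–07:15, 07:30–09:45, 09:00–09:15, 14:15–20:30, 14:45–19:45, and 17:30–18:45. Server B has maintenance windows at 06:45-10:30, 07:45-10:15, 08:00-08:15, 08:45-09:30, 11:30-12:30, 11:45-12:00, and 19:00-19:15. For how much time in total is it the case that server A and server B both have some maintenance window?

First set merges to 06:00–07:15, 07:30–09:45, 14:15–20:30.
Second set merges to 06:45–10:30, 11:30–12:30, 19:00–19:15.
A ∩ B = 06:45–07:15, 07:30–09:45, 19:00–19:15.
Total: 30 min + 2 h 15 min + 15 min = 3 h.

3 h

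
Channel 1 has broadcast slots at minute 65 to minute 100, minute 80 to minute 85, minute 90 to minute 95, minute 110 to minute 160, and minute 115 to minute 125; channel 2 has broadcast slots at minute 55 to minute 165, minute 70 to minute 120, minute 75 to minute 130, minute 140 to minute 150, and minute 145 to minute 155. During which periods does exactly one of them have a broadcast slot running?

A, merged: minute 65 to minute 100, minute 110 to minute 160.
B, merged: minute 55 to minute 165.
Only in the first: none.
Only in the second: minute 55 to minute 65, minute 100 to minute 110, minute 160 to minute 165.
Together these are the periods covered by exactly one.

minute 55 to minute 65, minute 100 to minute 110, minute 160 to minute 165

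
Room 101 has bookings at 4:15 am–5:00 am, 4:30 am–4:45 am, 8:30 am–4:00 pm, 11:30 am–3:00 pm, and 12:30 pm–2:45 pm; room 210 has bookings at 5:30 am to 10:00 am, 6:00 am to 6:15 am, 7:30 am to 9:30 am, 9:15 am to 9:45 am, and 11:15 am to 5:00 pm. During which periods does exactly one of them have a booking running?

4:15 am–5:00 am, 5:30 am–8:30 am, 10:00 am–11:15 am, 4:00 pm–5:00 pm

A, merged: 4:15 am–5:00 am, 8:30 am–4:00 pm.
B, merged: 5:30 am–10:00 am, 11:15 am–5:00 pm.
A \ B = 4:15 am–5:00 am, 10:00 am–11:15 am.
B \ A = 5:30 am–8:30 am, 4:00 pm–5:00 pm.
Union of the two gives the symmetric difference.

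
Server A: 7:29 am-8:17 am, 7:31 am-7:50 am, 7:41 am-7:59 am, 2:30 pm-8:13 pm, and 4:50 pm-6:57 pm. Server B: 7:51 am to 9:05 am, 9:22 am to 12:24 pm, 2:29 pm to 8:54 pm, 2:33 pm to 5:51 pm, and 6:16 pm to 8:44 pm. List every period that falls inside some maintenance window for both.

Merge the first list: 7:29 am-8:17 am, 2:30 pm-8:13 pm.
Merge the second list: 7:51 am-9:05 am, 9:22 am-12:24 pm, 2:29 pm-8:54 pm.
7:29 am-8:17 am ∩ B → 7:51 am-8:17 am.
2:30 pm-8:13 pm ∩ B → 2:30 pm-8:13 pm.

7:51 am-8:17 am, 2:30 pm-8:13 pm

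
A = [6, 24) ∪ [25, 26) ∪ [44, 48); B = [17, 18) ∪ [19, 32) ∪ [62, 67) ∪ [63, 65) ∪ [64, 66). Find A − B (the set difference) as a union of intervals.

Second set merges to [17, 18), [19, 32), [62, 67).
[6, 24) minus B → [6, 17), [18, 19).
[25, 26): fully covered by B → removed.
[44, 48): no B overlap → unchanged.

[6, 17) ∪ [18, 19) ∪ [44, 48)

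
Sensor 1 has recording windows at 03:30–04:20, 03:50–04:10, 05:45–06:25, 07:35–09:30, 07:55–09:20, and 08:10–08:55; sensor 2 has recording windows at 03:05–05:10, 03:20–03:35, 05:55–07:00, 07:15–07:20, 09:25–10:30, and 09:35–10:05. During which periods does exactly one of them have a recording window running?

A, merged: 03:30-04:20, 05:45-06:25, 07:35-09:30.
B, merged: 03:05-05:10, 05:55-07:00, 07:15-07:20, 09:25-10:30.
A \ B = 05:45-05:55, 07:35-09:25.
B \ A = 03:05-03:30, 04:20-05:10, 06:25-07:00, 07:15-07:20, 09:30-10:30.
Union of the two gives the symmetric difference.

03:05-03:30, 04:20-05:10, 05:45-05:55, 06:25-07:00, 07:15-07:20, 07:35-09:25, 09:30-10:30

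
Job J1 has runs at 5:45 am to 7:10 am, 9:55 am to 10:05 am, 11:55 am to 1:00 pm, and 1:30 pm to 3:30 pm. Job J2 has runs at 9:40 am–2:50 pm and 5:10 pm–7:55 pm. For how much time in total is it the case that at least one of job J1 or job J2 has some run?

10 h

A ∪ B = 5:45 am-7:10 am, 9:40 am-3:30 pm, 5:10 pm-7:55 pm.
Total: 1 h 25 min + 5 h 50 min + 2 h 45 min = 10 h.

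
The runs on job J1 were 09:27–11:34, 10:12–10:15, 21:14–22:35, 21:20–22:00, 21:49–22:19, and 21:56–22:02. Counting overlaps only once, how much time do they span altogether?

3 h 28 min

Merged: 09:27–11:34, 21:14–22:35.
Lengths: 2 h 7 min + 1 h 21 min = 3 h 28 min.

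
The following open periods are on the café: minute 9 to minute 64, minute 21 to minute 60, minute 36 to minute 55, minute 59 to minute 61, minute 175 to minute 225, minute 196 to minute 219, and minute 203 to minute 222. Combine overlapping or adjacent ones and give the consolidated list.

minute 21 to minute 60 overlaps/touches minute 9 to minute 64 → extend to minute 9 to minute 64.
minute 36 to minute 55 overlaps/touches minute 9 to minute 64 → extend to minute 9 to minute 64.
minute 59 to minute 61 overlaps/touches minute 9 to minute 64 → extend to minute 9 to minute 64.
minute 175 to minute 225 is disjoint → start new block.
minute 196 to minute 219 overlaps/touches minute 175 to minute 225 → extend to minute 175 to minute 225.
minute 203 to minute 222 overlaps/touches minute 175 to minute 225 → extend to minute 175 to minute 225.

minute 9 to minute 64, minute 175 to minute 225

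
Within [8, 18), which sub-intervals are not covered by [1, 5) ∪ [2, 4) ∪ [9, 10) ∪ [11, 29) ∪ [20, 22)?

[8, 9) ∪ [10, 11)

The merged coverage is [1, 5), [9, 10), [11, 29).
Uncovered inside [8, 18): [8, 9), [10, 11).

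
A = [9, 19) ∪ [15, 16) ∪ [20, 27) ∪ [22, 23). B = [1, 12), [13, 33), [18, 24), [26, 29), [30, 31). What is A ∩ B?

[9, 12) ∪ [13, 19) ∪ [20, 27)

Merge the first list: [9, 19), [20, 27).
Merge the second list: [1, 12), [13, 33).
[9, 19) ∩ B → [9, 12), [13, 19).
[20, 27) ∩ B → [20, 27).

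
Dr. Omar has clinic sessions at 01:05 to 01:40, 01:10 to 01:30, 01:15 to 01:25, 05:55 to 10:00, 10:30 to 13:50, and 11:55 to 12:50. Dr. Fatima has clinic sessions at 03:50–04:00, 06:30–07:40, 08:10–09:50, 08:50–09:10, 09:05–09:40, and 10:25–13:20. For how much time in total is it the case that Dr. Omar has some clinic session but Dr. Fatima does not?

2 h 20 min

Merge the first list: 01:05-01:40, 05:55-10:00, 10:30-13:50.
Merge the second list: 03:50-04:00, 06:30-07:40, 08:10-09:50, 10:25-13:20.
A \ B = 01:05-01:40, 05:55-06:30, 07:40-08:10, 09:50-10:00, 13:20-13:50.
Total: 35 min + 35 min + 30 min + 10 min + 30 min = 2 h 20 min.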